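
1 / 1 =1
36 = 36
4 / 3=1.33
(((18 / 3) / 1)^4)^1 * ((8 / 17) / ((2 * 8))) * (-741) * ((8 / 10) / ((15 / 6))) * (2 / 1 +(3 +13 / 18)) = -21981024 / 425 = -51720.06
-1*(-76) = 76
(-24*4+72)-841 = -865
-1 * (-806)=806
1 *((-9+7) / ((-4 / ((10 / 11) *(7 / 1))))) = 35 / 11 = 3.18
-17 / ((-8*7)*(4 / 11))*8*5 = 935 / 28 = 33.39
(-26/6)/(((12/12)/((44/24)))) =-7.94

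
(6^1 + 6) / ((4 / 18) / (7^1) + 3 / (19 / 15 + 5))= 71064 / 3023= 23.51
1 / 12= 0.08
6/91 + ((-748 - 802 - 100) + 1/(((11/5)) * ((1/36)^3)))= 19576896/1001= 19557.34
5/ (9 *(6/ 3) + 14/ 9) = 45/ 176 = 0.26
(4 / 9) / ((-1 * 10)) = -2 / 45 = -0.04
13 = 13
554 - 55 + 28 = 527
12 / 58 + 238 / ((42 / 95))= 46853 / 87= 538.54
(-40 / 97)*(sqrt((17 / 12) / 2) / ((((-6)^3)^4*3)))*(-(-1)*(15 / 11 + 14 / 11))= -145*sqrt(102) / 10451820386304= -0.00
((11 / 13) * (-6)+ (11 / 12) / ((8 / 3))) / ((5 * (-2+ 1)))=1969 / 2080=0.95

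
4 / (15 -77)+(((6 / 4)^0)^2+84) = 2633 / 31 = 84.94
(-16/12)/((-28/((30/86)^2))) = 75/12943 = 0.01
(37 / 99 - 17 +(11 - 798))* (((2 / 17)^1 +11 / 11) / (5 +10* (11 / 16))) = -636472 / 8415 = -75.64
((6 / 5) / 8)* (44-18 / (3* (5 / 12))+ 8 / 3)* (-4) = -484 / 25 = -19.36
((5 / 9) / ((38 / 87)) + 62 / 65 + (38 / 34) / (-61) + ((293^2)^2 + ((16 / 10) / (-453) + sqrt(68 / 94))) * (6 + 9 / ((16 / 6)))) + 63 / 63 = 75 * sqrt(1598) / 376 + 320682795494415838309 / 4641238680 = 69094226270.52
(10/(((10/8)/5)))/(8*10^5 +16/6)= 0.00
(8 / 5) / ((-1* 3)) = -8 / 15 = -0.53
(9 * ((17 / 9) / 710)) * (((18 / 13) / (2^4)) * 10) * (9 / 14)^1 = 1377 / 103376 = 0.01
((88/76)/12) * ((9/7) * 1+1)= 88/399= 0.22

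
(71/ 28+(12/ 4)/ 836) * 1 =3715/ 1463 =2.54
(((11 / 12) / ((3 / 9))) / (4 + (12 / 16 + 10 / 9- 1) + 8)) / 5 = 99 / 2315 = 0.04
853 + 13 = 866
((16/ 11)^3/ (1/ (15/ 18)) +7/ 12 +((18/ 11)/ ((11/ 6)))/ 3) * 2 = 18343/ 2662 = 6.89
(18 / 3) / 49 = 6 / 49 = 0.12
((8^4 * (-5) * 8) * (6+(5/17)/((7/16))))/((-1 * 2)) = 65044480/119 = 546592.27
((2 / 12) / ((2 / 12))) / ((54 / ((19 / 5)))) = 19 / 270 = 0.07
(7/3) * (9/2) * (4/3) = 14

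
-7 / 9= -0.78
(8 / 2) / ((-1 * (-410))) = 2 / 205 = 0.01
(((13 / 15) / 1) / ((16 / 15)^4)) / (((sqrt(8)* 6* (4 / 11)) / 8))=160875* sqrt(2) / 262144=0.87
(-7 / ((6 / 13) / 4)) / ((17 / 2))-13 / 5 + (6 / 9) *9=-953 / 255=-3.74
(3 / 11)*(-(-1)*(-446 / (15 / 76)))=-33896 / 55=-616.29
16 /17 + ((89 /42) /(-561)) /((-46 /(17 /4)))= 4081897 /4335408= 0.94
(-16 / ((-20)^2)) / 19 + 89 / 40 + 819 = 3120647 / 3800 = 821.22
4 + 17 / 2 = 25 / 2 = 12.50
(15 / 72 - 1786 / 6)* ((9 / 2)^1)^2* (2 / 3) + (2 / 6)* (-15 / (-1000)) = -1606273 / 400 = -4015.68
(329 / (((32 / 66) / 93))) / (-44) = -91791 / 64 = -1434.23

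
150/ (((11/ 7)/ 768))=806400/ 11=73309.09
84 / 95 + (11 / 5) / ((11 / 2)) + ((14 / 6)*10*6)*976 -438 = 12939312 / 95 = 136203.28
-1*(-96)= 96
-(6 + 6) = -12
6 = 6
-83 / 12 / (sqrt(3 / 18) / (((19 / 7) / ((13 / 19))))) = -67.21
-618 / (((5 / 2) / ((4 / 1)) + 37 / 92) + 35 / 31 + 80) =-3525072 / 468619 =-7.52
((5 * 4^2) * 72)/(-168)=-240/7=-34.29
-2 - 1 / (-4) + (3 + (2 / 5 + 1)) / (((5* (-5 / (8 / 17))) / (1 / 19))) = -1.75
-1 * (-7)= 7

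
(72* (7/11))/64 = 63/88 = 0.72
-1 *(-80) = 80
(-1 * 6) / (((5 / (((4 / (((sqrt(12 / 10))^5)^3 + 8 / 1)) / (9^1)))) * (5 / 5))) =-6103515625 / 69512813223 + 182250000 * sqrt(30) / 23170937741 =-0.04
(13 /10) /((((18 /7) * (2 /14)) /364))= 57967 /45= 1288.16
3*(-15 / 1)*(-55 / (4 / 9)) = 5568.75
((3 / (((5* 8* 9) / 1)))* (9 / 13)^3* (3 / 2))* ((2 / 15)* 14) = 1701 / 219700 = 0.01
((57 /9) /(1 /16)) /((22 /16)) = 2432 /33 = 73.70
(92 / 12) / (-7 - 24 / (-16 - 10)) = -299 / 237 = -1.26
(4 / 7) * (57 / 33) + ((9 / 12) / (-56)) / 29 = 70495 / 71456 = 0.99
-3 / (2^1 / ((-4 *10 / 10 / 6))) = 1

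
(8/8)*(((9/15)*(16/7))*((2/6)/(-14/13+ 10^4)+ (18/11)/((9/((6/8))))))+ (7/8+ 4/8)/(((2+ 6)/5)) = 335157547/320285504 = 1.05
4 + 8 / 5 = 28 / 5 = 5.60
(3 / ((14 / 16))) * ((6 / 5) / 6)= 24 / 35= 0.69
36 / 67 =0.54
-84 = -84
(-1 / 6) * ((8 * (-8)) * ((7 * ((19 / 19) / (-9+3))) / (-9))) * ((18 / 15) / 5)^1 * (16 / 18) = 1792 / 6075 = 0.29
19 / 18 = 1.06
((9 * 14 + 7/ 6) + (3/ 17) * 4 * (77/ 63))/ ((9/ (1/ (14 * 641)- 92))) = -1197955757/ 915348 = -1308.74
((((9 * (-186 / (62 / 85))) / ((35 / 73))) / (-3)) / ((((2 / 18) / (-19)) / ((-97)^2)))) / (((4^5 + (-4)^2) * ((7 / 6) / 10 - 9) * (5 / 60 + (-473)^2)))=1.24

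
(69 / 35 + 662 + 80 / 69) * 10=3212582 / 483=6651.31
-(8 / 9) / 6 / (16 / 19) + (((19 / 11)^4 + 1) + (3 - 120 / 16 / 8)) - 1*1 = 68231087 / 6324912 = 10.79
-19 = -19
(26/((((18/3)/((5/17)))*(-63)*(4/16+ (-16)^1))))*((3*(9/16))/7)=65/209916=0.00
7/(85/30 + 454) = 0.02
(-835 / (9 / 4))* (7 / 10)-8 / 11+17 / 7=-258.08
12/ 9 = 4/ 3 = 1.33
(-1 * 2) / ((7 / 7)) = -2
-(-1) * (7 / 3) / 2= 7 / 6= 1.17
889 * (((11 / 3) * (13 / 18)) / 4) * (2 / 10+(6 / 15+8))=5466461 / 1080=5061.54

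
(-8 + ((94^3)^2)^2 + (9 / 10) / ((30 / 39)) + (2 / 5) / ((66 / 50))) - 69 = 1570537038887036142367699561 / 3300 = 475920314814253376475060.50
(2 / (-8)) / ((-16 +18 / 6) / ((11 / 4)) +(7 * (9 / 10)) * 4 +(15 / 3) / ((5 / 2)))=-55 / 4944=-0.01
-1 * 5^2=-25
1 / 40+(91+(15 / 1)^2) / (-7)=-12633 / 280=-45.12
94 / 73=1.29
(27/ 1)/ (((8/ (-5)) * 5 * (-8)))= 27/ 64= 0.42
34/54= 17/27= 0.63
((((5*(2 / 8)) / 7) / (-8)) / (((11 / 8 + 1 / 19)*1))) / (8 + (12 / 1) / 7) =-95 / 59024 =-0.00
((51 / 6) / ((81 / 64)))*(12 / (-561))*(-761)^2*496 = -36767234048 / 891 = -41265133.61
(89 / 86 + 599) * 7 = 4200.24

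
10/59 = 0.17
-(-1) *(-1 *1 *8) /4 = -2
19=19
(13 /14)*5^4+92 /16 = 586.11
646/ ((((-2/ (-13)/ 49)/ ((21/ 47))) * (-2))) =-4320771/ 94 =-45965.65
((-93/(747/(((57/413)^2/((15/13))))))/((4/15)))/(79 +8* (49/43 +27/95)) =-594298055/6969942625548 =-0.00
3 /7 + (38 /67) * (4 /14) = 277 /469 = 0.59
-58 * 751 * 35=-1524530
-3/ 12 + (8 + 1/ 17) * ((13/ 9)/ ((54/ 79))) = 277267/ 16524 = 16.78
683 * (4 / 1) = 2732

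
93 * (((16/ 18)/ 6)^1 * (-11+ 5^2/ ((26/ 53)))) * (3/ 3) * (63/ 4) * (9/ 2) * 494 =38554173/ 2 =19277086.50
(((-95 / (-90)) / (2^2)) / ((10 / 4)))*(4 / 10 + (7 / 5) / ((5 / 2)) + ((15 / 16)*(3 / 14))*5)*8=69673 / 42000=1.66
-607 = -607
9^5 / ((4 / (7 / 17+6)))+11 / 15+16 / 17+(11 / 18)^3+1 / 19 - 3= 94651.03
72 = 72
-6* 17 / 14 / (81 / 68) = -6.12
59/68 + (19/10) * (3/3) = 941/340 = 2.77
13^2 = 169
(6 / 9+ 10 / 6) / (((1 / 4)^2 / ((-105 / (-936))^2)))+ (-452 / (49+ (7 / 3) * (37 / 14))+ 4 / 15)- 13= -617942059 / 30207060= -20.46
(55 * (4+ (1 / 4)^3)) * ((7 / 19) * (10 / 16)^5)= 309203125 / 39845888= 7.76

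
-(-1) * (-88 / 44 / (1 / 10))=-20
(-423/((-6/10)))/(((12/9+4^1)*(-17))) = -2115/272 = -7.78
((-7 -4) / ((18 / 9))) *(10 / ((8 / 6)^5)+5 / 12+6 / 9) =-58399 / 3072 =-19.01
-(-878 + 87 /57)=16653 /19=876.47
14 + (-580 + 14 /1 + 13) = -539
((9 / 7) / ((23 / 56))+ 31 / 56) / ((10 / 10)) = 3.68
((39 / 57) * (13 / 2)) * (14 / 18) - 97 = -31991 / 342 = -93.54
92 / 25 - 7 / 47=4149 / 1175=3.53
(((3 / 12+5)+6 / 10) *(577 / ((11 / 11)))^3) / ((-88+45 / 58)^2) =18902066947101 / 127967405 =147710.01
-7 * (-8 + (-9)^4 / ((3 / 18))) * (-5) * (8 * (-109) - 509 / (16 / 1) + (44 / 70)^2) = -348455679099 / 280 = -1244484568.21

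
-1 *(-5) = 5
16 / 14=8 / 7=1.14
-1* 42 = -42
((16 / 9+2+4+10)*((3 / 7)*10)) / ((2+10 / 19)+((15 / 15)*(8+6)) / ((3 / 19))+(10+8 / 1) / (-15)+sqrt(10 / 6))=556928000 / 657684529-14440000*sqrt(15) / 4603791703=0.83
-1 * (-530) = 530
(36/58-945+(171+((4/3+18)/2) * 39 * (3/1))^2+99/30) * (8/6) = 327557498/145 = 2259017.23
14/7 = 2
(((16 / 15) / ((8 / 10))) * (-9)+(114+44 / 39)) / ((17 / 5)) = 20110 / 663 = 30.33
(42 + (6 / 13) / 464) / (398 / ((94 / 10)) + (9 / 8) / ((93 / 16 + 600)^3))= 602449848734344425 / 607318544366735344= 0.99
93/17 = 5.47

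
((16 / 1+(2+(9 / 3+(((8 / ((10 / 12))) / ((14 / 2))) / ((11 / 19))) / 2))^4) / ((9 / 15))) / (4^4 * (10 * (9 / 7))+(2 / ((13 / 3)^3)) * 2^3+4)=71382544328064437 / 95446946854297500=0.75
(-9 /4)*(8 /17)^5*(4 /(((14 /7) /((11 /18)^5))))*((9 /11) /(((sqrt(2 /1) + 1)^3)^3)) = 10442195456 /1035075753-7383749120*sqrt(2) /1035075753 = -0.00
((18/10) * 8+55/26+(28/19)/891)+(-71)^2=11130431773/2200770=5057.52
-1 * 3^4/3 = -27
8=8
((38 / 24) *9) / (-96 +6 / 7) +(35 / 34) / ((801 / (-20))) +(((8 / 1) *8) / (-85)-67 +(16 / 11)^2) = -160486439219 / 2438532360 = -65.81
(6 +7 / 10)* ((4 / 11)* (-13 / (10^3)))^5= -24876631 / 1572763671875000000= -0.00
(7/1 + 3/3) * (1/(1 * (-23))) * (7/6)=-28/69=-0.41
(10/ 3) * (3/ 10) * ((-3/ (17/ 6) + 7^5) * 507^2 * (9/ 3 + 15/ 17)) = 4846984319034/ 289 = 16771572038.18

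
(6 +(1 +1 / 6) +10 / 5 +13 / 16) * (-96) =-958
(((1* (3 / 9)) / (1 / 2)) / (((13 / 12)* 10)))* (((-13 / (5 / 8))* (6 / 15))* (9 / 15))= -192 / 625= -0.31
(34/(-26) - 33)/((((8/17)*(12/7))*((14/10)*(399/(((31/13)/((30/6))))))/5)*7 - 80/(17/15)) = -587605/21447816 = -0.03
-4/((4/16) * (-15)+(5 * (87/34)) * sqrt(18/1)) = -15776 * sqrt(2)/301315-4624/903945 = -0.08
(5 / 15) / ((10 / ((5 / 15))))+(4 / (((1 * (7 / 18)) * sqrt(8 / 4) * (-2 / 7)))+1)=-24.44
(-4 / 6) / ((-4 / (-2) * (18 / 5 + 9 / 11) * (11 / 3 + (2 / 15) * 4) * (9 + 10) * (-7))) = 275 / 2036097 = 0.00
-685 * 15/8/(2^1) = -10275/16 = -642.19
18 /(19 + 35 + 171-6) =0.08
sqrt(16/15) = 4 *sqrt(15)/15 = 1.03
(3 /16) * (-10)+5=25 /8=3.12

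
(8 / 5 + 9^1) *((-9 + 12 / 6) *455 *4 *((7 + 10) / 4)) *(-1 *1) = 573937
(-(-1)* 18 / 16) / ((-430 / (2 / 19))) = -9 / 32680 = -0.00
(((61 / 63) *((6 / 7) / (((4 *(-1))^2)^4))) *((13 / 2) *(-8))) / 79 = -793 / 95133696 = -0.00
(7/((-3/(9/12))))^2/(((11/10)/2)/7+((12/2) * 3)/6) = 1715/1724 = 0.99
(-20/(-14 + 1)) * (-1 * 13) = -20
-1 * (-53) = 53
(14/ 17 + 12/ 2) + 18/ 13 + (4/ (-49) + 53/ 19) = 2245975/ 205751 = 10.92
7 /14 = 0.50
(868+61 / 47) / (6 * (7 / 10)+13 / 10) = 81714 / 517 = 158.05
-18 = -18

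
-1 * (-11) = 11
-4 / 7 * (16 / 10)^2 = -256 / 175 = -1.46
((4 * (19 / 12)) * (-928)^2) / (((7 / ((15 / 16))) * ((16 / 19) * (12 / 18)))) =9108030 / 7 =1301147.14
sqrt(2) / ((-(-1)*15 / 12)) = 1.13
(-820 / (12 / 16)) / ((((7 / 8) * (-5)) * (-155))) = -5248 / 3255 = -1.61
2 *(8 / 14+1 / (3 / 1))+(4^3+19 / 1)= 1781 / 21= 84.81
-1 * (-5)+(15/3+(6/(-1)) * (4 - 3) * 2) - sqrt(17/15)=-3.06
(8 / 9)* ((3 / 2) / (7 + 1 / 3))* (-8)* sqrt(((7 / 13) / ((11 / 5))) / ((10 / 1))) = -8* sqrt(2002) / 1573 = -0.23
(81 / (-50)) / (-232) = 81 / 11600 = 0.01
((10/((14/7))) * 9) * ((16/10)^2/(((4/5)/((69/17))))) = 9936/17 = 584.47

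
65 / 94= 0.69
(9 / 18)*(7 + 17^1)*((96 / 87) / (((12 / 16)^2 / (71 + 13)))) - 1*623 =39277 / 29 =1354.38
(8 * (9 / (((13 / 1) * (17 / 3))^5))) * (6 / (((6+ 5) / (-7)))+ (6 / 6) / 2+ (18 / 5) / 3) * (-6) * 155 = 379120824 / 5799012616111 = 0.00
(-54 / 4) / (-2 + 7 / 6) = 81 / 5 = 16.20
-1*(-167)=167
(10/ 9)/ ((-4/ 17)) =-4.72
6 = 6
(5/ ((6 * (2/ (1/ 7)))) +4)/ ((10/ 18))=1023/ 140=7.31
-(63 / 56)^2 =-81 / 64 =-1.27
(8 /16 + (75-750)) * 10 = -6745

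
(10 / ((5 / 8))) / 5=16 / 5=3.20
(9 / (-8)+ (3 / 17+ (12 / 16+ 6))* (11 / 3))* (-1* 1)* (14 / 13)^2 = -161749 / 5746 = -28.15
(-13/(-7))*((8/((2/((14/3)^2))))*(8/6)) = 5824/27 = 215.70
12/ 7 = 1.71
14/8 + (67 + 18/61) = 16847/244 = 69.05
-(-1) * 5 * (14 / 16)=35 / 8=4.38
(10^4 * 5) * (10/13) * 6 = 3000000/13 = 230769.23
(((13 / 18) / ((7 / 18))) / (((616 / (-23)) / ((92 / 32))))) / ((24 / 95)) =-653315 / 827904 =-0.79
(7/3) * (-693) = -1617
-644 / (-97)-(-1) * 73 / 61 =46365 / 5917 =7.84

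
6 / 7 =0.86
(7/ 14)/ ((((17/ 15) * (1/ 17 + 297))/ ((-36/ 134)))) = -27/ 67670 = -0.00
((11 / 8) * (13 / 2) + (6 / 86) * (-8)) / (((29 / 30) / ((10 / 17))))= 432375 / 84796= 5.10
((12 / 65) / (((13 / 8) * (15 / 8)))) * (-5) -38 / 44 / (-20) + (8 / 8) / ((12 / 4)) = 16409 / 223080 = 0.07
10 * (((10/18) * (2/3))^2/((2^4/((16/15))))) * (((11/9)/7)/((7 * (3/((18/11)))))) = 400/321489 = 0.00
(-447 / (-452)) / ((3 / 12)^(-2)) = 447 / 7232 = 0.06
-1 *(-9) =9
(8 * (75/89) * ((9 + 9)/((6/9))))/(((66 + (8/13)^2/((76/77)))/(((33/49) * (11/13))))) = 66023100/42253729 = 1.56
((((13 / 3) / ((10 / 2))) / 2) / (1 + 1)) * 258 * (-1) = -559 / 10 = -55.90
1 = 1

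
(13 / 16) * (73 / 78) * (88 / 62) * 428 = 85921 / 186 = 461.94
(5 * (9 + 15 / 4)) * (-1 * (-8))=510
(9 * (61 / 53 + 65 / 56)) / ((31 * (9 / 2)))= 6861 / 46004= 0.15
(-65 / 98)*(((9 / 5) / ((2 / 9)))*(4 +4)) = -2106 / 49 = -42.98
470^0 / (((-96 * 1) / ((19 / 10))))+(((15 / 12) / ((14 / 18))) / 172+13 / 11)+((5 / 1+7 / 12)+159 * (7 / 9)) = 414552151 / 3178560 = 130.42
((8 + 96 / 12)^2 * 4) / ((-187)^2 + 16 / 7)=7168 / 244799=0.03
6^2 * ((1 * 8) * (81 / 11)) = 2120.73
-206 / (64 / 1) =-103 / 32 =-3.22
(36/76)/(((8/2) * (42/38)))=3/28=0.11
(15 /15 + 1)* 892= 1784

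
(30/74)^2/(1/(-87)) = -19575/1369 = -14.30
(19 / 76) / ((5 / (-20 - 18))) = -19 / 10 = -1.90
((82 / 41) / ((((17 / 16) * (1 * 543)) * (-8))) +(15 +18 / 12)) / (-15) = -60923 / 55386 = -1.10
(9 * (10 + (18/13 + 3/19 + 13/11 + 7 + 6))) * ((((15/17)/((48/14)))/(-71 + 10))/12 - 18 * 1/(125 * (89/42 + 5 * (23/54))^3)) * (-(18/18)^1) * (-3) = -9034944347961402633/5835458998958732000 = -1.55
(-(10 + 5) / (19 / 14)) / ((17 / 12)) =-2520 / 323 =-7.80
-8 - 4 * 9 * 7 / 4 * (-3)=181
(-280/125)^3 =-175616/15625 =-11.24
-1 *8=-8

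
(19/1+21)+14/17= 694/17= 40.82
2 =2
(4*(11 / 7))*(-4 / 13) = -1.93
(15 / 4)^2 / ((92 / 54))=6075 / 736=8.25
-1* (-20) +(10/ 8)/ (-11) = 875/ 44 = 19.89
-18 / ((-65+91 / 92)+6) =184 / 593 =0.31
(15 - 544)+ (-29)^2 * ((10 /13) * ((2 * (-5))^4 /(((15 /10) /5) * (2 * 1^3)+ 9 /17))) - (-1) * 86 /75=5584250968 /975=5727436.89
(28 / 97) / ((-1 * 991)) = -28 / 96127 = -0.00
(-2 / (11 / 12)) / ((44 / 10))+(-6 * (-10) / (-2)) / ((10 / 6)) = -2238 / 121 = -18.50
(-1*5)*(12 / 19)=-60 / 19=-3.16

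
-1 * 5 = -5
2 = 2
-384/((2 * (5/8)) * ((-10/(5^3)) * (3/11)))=14080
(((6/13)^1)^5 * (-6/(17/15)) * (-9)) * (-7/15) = -2939328/6311981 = -0.47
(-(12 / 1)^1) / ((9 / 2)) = -8 / 3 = -2.67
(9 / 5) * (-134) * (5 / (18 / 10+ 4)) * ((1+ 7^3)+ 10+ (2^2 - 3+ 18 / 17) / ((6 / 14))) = -1268310 / 17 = -74606.47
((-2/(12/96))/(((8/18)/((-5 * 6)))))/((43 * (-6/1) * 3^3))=-20/129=-0.16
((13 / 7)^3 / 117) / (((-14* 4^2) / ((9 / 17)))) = -169 / 1306144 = -0.00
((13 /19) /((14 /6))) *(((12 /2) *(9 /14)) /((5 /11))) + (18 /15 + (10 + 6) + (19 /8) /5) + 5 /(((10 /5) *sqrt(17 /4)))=5 *sqrt(17) /17 + 750881 /37240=21.38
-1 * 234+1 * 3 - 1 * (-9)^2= -312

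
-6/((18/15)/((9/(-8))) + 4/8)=10.59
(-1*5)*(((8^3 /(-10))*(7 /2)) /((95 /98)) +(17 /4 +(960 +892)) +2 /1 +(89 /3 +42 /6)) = -9747329 /1140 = -8550.29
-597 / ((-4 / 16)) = 2388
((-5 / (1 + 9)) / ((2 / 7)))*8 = -14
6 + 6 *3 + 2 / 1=26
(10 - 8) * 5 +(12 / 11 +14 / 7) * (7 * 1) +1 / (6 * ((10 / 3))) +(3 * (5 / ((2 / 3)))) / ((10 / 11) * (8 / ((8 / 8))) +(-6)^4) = 49995353 / 1576960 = 31.70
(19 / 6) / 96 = 19 / 576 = 0.03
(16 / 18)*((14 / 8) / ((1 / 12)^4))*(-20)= -645120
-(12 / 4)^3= -27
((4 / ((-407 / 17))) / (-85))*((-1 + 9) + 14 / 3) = 152 / 6105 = 0.02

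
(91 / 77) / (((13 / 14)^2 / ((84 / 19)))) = 16464 / 2717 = 6.06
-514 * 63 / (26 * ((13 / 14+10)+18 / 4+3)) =-37779 / 559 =-67.58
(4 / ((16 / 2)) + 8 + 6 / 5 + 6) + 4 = 197 / 10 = 19.70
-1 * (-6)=6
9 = 9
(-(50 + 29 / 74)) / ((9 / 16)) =-9944 / 111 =-89.59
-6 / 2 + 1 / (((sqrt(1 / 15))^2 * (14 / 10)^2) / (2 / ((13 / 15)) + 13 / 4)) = 100731 / 2548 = 39.53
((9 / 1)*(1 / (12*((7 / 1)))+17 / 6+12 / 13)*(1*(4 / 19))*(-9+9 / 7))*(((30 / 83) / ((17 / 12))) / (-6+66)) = -3999780 / 17077333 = -0.23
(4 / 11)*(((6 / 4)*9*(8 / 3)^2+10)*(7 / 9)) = 2968 / 99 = 29.98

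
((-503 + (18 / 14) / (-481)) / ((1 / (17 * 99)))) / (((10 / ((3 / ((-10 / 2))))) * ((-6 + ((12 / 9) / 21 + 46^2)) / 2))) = 48.14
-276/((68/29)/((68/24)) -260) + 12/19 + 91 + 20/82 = 136040688/1463741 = 92.94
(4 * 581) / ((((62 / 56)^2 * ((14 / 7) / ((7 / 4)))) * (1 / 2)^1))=3188528 / 961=3317.93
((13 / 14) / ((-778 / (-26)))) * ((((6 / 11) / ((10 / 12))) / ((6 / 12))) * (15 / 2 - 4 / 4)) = 39546 / 149765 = 0.26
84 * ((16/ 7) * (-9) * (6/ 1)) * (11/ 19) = -114048/ 19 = -6002.53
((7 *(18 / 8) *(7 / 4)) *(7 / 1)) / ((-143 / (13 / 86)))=-3087 / 15136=-0.20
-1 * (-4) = 4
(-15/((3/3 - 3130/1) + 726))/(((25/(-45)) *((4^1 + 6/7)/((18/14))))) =-9/3026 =-0.00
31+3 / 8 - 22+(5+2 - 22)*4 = -405 / 8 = -50.62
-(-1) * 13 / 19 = 13 / 19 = 0.68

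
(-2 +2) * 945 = 0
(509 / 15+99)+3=2039 / 15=135.93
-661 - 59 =-720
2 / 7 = 0.29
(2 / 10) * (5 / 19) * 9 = 9 / 19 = 0.47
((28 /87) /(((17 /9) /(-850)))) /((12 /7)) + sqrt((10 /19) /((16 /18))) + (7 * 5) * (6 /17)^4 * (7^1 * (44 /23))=-4301252830 /55708507 + 3 * sqrt(95) /38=-76.44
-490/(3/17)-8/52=-108296/39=-2776.82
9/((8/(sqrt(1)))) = 9/8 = 1.12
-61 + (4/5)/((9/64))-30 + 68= -779/45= -17.31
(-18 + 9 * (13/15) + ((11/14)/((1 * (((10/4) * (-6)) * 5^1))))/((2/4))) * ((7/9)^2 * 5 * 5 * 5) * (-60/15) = 751240/243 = 3091.52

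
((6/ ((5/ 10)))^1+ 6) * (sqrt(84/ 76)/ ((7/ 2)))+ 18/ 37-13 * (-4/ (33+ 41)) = 44/ 37+ 36 * sqrt(399)/ 133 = 6.60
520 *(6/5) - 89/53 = 32983/53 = 622.32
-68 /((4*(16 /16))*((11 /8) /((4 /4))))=-136 /11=-12.36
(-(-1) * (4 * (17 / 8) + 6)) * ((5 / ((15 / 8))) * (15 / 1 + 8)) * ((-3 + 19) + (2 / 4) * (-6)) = 34684 / 3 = 11561.33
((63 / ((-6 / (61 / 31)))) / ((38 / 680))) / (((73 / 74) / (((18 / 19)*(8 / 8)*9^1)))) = -2610626760 / 816943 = -3195.60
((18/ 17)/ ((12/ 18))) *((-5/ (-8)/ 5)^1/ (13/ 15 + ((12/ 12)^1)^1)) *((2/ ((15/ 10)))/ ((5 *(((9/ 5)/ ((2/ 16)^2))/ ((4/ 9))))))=5/ 45696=0.00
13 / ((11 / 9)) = 117 / 11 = 10.64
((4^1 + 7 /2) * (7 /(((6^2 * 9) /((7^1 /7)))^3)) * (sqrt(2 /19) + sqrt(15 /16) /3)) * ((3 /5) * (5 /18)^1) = 35 * sqrt(15) /1632586752 + 35 * sqrt(38) /2584929024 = 0.00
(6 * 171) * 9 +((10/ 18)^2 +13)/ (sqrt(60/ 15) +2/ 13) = 1496909/ 162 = 9240.18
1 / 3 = 0.33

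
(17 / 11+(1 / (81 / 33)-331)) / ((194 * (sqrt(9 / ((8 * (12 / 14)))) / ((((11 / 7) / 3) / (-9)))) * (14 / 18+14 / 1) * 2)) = 13961 * sqrt(21) / 21944601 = 0.00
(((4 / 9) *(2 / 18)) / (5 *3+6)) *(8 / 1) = 32 / 1701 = 0.02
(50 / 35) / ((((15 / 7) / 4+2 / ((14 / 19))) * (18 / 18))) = 40 / 91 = 0.44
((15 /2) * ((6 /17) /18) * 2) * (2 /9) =10 /153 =0.07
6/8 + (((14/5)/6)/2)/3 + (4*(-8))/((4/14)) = -20011/180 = -111.17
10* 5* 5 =250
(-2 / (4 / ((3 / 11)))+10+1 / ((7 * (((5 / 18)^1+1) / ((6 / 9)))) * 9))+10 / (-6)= 29063 / 3542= 8.21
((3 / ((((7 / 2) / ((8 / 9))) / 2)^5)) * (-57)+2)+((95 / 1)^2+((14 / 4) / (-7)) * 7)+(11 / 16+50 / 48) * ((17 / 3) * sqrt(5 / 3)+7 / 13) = 1411 * sqrt(15) / 432+206854552906441 / 22936311216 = 9031.30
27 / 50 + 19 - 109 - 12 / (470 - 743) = -406843 / 4550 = -89.42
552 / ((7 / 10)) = 5520 / 7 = 788.57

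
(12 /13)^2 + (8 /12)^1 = 770 /507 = 1.52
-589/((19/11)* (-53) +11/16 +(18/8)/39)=1347632/207751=6.49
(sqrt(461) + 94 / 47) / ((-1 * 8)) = -sqrt(461) / 8 - 1 / 4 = -2.93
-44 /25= -1.76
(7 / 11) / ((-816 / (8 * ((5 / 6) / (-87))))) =35 / 585684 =0.00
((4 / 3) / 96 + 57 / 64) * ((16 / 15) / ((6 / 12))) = 521 / 270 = 1.93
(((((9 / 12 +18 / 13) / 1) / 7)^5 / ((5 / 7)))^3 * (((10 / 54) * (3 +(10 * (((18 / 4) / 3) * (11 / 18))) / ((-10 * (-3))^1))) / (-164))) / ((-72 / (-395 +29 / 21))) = -51237622624614177202170654793851 / 49903438866815173251402516734443048140800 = -0.00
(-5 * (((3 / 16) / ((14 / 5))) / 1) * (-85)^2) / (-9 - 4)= 541875 / 2912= 186.08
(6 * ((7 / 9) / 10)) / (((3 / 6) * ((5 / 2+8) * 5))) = 4 / 225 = 0.02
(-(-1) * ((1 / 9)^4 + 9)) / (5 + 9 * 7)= 0.13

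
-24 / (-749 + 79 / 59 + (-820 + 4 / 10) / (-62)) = 73160 / 2238823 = 0.03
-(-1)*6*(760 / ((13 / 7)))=31920 / 13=2455.38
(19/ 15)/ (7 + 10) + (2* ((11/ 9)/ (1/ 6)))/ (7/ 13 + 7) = 25241/ 12495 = 2.02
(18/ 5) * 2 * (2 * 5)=72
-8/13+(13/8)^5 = 4564665/425984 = 10.72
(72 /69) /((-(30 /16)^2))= -512 /1725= -0.30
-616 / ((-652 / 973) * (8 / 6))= 224763 / 326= 689.46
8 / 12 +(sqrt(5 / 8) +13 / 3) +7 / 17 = sqrt(10) / 4 +92 / 17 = 6.20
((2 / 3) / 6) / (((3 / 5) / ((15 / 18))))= 25 / 162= 0.15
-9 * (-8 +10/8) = 243/4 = 60.75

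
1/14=0.07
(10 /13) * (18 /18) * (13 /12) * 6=5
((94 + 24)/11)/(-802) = -59/4411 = -0.01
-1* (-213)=213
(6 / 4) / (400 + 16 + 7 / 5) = 15 / 4174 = 0.00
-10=-10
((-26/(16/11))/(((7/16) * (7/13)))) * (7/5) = -3718/35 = -106.23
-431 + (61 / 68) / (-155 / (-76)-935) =-519522094 / 1205385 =-431.00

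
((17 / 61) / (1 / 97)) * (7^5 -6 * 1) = 27704849 / 61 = 454177.85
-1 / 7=-0.14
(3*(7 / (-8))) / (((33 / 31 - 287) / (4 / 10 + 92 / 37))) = 173817 / 6559360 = 0.03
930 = 930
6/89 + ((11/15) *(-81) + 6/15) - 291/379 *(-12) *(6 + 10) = 2984753/33731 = 88.49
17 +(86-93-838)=-828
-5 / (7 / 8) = -40 / 7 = -5.71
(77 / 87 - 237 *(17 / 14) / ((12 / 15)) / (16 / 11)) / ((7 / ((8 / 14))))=-19209773 / 954912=-20.12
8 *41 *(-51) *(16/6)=-44608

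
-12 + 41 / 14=-127 / 14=-9.07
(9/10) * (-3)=-27/10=-2.70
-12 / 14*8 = -48 / 7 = -6.86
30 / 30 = 1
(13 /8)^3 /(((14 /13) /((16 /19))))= 28561 /8512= 3.36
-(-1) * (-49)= -49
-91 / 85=-1.07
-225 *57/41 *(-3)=38475/41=938.41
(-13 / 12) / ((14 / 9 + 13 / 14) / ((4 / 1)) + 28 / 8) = -546 / 2077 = -0.26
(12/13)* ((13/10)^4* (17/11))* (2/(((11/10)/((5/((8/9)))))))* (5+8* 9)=7058961/2200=3208.62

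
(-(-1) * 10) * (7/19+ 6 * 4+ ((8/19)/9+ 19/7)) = 324740/1197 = 271.29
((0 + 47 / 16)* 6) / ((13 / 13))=141 / 8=17.62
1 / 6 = 0.17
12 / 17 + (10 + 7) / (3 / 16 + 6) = 5812 / 1683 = 3.45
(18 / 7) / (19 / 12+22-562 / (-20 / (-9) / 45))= -0.00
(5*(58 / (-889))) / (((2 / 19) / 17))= -46835 / 889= -52.68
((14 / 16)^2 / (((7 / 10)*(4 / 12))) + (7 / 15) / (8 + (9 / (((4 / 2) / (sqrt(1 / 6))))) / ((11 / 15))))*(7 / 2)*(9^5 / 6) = 4121531738037 / 35761280 - 31827411*sqrt(6) / 111754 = 114553.62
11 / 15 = 0.73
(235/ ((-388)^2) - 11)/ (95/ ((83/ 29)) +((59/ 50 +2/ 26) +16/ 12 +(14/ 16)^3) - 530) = 4287727610400/ 192408697003493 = 0.02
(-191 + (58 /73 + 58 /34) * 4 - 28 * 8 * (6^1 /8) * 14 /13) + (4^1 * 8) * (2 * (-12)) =-18229023 /16133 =-1129.92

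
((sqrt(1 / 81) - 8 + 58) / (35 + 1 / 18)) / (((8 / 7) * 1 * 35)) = 451 / 12620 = 0.04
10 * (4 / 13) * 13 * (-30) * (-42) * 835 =42084000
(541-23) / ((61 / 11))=5698 / 61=93.41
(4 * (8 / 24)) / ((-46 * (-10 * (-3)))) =-0.00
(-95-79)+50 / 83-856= -85440 / 83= -1029.40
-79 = -79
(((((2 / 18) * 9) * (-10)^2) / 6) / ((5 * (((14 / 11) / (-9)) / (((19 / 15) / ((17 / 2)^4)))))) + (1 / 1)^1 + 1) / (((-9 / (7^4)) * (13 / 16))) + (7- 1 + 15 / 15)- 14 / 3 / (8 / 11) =-8524044389 / 13029276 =-654.22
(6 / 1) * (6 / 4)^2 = 27 / 2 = 13.50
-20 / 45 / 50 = -2 / 225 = -0.01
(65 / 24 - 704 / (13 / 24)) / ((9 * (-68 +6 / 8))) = 404659 / 188838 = 2.14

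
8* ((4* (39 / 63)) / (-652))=-104 / 3423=-0.03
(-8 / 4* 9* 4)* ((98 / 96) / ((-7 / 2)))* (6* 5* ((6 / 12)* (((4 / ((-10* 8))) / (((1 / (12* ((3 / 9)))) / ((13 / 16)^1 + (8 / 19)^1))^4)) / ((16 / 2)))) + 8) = -1066494551199 / 1067589632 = -998.97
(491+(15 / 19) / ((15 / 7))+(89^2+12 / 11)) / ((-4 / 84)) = -176682.65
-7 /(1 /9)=-63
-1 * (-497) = 497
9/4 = 2.25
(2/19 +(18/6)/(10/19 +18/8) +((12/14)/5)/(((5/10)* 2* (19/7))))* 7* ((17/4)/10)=744821/200450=3.72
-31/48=-0.65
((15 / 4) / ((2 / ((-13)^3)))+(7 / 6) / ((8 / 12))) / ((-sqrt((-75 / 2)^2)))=32941 / 300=109.80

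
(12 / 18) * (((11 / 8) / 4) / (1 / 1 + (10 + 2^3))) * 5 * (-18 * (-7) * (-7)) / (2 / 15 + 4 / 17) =-2061675 / 14288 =-144.29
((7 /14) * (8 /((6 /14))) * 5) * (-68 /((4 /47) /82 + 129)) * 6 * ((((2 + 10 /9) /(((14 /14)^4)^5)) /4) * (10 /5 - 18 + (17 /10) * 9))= 179781392 /2237265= 80.36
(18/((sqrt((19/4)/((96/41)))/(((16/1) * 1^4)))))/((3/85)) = 65280 * sqrt(4674)/779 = 5729.11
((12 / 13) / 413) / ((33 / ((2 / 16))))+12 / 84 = 16875 / 118118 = 0.14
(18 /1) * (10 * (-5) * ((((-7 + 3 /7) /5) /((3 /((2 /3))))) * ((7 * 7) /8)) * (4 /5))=1288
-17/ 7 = -2.43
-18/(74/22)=-198/37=-5.35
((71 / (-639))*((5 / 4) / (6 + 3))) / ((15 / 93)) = -31 / 324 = -0.10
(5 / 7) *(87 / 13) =435 / 91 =4.78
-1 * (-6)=6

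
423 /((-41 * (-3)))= 141 /41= 3.44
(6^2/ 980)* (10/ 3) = 6/ 49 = 0.12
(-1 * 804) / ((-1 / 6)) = 4824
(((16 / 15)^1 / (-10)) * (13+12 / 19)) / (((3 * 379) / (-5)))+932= 302012012 / 324045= 932.01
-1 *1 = -1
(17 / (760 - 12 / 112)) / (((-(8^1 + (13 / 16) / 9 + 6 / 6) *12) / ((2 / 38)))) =-48 / 4446893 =-0.00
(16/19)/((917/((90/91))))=1440/1585493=0.00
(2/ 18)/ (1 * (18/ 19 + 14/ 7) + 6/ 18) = 19/ 561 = 0.03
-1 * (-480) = 480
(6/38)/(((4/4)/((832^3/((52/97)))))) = 3222994944/19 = 169631312.84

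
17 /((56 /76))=323 /14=23.07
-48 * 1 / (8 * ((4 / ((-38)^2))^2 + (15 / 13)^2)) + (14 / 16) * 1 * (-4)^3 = -887099779 / 14661197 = -60.51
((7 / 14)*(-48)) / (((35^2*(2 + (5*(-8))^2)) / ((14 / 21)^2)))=-16 / 2943675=-0.00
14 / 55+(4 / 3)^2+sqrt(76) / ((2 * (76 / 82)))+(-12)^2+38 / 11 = 41 * sqrt(19) / 38+73996 / 495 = 154.19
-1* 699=-699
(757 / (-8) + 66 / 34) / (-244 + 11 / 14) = 0.38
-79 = -79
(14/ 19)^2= 0.54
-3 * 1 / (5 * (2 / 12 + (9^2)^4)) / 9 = -2 / 1291401635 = -0.00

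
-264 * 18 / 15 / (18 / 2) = -176 / 5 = -35.20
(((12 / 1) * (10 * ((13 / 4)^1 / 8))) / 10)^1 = 39 / 8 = 4.88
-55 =-55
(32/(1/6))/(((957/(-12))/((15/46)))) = -5760/7337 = -0.79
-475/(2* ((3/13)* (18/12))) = -6175/9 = -686.11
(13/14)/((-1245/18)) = -39/2905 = -0.01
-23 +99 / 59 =-1258 / 59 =-21.32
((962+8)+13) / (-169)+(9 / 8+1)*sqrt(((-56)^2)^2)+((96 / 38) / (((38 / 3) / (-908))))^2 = 868951102337 / 22024249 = 39454.29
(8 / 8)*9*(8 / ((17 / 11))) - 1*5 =707 / 17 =41.59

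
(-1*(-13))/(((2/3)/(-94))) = -1833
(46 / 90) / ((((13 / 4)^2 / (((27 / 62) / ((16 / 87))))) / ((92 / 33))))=92046 / 288145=0.32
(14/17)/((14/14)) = 14/17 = 0.82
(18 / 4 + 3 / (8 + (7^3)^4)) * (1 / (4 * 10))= 41523861629 / 369100992240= 0.11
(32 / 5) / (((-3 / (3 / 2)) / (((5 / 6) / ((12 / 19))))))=-38 / 9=-4.22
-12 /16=-3 /4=-0.75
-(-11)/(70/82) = 451/35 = 12.89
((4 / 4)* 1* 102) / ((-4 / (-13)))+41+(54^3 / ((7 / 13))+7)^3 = 17156752168157520417 / 686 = 25009842810725248.42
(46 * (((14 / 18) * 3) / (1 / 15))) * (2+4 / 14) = 3680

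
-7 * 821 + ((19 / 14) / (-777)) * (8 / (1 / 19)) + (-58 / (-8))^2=-495575833 / 87024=-5694.70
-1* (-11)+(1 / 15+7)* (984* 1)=34823 / 5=6964.60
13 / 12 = 1.08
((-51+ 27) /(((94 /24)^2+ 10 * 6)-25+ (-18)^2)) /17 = -3456 /916385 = -0.00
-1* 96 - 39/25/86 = -206439/2150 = -96.02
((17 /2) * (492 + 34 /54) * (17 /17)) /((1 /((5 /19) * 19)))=1130585 /54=20936.76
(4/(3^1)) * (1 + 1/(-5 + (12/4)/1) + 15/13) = 86/39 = 2.21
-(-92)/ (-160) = -23/ 40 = -0.58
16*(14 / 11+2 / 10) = 23.56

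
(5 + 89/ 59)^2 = 147456/ 3481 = 42.36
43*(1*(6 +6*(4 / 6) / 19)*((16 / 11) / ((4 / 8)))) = 162368 / 209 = 776.88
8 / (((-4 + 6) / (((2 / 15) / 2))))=4 / 15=0.27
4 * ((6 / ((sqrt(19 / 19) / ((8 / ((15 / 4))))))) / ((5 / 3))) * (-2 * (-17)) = 1044.48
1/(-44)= -1/44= -0.02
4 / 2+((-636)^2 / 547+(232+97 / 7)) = 3780517 / 3829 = 987.34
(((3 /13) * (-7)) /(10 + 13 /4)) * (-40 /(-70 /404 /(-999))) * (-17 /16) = -20583396 /689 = -29874.30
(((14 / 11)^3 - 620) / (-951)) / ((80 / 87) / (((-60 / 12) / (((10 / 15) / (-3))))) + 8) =53666559 / 664113098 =0.08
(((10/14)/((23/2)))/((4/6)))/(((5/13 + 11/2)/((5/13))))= 50/8211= 0.01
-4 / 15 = -0.27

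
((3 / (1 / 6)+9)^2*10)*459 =3346110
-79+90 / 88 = -3431 / 44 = -77.98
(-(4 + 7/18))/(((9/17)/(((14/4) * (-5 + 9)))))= -9401/81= -116.06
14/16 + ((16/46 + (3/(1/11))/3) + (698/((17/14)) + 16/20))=9193917/15640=587.85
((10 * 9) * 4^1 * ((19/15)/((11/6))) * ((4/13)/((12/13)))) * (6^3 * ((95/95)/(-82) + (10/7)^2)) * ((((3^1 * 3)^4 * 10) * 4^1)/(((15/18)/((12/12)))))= 22985188881408/2009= 11441109448.19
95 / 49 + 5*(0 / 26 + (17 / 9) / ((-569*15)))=1458652 / 752787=1.94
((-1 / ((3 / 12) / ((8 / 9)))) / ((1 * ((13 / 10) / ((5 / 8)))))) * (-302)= 60400 / 117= 516.24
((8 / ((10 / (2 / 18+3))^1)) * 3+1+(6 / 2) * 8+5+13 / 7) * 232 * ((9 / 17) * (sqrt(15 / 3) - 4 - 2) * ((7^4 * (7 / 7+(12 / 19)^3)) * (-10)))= 101571286084128 / 116603 - 16928547680688 * sqrt(5) / 116603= 546451658.27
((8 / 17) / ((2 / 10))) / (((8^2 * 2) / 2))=5 / 136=0.04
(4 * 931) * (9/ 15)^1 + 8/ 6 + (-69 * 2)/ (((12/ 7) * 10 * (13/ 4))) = 87097/ 39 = 2233.26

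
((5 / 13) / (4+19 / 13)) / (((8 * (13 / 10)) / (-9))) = -225 / 3692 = -0.06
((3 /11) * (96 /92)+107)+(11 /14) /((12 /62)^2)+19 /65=1065467503 /8288280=128.55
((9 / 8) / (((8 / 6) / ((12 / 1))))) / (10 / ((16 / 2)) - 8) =-3 / 2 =-1.50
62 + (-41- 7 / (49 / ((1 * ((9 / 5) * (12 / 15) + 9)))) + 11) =30.51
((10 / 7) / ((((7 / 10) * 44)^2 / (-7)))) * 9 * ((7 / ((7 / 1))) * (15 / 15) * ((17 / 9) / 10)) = -425 / 23716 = -0.02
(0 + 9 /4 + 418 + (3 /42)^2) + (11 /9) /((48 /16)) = 1113073 /2646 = 420.66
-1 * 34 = -34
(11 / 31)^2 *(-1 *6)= -726 / 961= -0.76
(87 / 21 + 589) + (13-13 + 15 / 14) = 8319 / 14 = 594.21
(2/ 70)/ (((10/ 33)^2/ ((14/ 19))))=1089/ 4750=0.23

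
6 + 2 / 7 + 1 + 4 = 79 / 7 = 11.29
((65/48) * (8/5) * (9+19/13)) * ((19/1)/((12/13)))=4199/9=466.56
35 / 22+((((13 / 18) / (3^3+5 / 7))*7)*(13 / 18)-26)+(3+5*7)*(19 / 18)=10947719 / 691416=15.83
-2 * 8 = -16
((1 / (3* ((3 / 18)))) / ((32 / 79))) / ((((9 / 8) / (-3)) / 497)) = -39263 / 6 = -6543.83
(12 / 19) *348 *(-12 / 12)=-4176 / 19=-219.79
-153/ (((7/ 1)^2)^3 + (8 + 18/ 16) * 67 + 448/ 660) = -11880/ 9182623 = -0.00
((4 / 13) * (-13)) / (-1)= 4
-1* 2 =-2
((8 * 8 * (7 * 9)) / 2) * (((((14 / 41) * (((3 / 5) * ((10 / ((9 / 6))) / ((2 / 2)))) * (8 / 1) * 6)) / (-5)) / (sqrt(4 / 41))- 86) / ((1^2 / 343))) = -59467968- 929359872 * sqrt(41) / 205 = -88496293.47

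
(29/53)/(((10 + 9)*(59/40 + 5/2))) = 1160/160113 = 0.01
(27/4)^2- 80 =-551/16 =-34.44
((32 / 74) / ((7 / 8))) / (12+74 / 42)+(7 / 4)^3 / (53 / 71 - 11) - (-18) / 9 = 107700173 / 71172608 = 1.51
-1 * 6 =-6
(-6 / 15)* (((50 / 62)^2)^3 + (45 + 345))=-138548230486 / 887503681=-156.11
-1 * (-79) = 79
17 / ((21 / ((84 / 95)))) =68 / 95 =0.72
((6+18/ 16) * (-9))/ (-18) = 57/ 16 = 3.56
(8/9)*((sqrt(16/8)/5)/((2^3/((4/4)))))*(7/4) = 7*sqrt(2)/180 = 0.05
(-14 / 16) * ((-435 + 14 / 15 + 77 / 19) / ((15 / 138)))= 9865597 / 2850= 3461.61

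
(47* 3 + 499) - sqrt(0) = 640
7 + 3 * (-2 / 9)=19 / 3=6.33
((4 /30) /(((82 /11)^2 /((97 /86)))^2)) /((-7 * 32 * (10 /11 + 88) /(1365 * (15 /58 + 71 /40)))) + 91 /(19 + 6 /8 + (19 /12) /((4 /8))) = 1325625761628191724337 /333834970069073510400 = 3.97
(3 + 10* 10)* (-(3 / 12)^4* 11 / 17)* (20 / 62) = -5665 / 67456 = -0.08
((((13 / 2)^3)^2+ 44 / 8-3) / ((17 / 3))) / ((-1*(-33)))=4826969 / 11968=403.32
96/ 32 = 3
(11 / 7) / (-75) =-11 / 525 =-0.02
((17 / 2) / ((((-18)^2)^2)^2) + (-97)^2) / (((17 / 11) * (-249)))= -2281109799311035 / 93294986236416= -24.45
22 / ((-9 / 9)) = -22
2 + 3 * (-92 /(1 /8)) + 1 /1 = -2205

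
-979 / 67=-14.61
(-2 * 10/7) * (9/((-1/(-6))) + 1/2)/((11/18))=-19620/77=-254.81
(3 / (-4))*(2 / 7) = -3 / 14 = -0.21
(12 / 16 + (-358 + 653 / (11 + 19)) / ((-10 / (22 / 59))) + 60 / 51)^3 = 82438565399003327597 / 27243729729000000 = 3025.96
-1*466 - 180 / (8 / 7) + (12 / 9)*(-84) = -735.50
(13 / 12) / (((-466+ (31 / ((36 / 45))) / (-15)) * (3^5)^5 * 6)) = -13 / 28585823105387934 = -0.00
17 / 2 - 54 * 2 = -99.50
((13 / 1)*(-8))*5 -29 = -549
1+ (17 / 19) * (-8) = -117 / 19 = -6.16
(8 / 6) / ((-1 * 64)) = -1 / 48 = -0.02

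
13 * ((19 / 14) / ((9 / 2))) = 247 / 63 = 3.92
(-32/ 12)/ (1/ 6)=-16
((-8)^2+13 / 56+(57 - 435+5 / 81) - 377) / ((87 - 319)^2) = -3133043 / 244145664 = -0.01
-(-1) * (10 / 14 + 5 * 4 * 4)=565 / 7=80.71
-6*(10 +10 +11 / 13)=-1626 / 13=-125.08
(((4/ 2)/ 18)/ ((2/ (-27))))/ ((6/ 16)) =-4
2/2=1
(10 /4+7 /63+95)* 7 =12299 /18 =683.28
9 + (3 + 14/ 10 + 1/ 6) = 407/ 30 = 13.57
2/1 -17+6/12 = -29/2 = -14.50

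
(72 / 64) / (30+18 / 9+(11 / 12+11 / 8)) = 27 / 823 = 0.03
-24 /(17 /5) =-7.06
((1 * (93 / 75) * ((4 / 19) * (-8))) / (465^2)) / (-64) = 1 / 6626250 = 0.00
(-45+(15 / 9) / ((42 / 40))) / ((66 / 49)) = -19145 / 594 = -32.23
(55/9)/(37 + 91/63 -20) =55/166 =0.33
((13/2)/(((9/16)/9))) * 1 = 104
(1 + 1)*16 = 32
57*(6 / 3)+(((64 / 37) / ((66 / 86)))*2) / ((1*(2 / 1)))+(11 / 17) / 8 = 19318087 / 166056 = 116.33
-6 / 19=-0.32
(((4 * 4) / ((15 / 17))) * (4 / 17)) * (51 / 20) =272 / 25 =10.88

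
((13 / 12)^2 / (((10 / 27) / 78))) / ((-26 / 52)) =-494.32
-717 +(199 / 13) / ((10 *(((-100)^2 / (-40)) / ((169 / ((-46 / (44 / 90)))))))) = -716.99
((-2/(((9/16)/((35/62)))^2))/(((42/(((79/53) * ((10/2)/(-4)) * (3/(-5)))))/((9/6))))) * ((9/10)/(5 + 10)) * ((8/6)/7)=-1264/1375191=-0.00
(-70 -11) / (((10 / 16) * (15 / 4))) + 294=259.44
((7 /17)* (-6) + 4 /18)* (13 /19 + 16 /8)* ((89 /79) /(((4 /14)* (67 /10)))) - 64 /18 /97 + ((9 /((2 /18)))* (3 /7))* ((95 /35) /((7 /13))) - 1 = 5131370031226 /30113681913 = 170.40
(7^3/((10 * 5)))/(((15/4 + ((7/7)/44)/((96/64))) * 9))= 0.20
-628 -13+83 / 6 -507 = -6805 / 6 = -1134.17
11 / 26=0.42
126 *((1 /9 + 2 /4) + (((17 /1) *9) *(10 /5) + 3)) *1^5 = 39011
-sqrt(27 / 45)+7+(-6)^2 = 43-sqrt(15) / 5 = 42.23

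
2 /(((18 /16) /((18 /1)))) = 32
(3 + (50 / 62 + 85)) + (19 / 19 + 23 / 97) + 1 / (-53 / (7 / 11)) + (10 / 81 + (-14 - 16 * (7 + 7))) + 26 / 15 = -103738952008 / 709997805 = -146.11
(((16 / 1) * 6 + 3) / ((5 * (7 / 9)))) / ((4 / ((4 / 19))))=891 / 665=1.34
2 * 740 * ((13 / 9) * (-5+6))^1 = 19240 / 9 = 2137.78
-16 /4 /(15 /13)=-52 /15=-3.47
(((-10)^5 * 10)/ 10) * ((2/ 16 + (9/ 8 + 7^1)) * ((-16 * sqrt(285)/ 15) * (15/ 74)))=6600000 * sqrt(285)/ 37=3011373.62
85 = 85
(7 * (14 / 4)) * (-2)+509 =460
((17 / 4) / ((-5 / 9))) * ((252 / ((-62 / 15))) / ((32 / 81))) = 2342277 / 1984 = 1180.58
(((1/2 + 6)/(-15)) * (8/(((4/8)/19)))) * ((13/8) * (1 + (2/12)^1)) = -22477/90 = -249.74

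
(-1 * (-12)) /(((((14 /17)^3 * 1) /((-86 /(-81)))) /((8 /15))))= 1690072 /138915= 12.17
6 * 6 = 36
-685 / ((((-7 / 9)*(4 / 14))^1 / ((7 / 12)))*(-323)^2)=0.02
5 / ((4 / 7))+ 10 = 75 / 4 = 18.75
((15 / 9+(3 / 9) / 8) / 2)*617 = 25297 / 48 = 527.02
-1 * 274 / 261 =-274 / 261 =-1.05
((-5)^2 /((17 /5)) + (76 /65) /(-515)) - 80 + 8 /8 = -71.65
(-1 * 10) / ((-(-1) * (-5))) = 2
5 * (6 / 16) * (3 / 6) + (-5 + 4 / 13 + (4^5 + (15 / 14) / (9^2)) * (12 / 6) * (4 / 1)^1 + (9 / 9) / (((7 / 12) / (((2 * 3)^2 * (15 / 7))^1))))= 2289694865 / 275184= 8320.60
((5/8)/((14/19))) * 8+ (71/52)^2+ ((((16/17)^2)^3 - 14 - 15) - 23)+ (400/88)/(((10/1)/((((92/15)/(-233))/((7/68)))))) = -150251673159272473/3512918841480048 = -42.77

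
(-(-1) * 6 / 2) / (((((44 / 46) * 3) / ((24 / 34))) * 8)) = 0.09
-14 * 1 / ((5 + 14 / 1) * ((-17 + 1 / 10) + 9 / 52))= 3640 / 82631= 0.04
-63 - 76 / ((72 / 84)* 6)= -700 / 9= -77.78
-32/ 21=-1.52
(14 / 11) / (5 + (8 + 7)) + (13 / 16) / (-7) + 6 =36637 / 6160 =5.95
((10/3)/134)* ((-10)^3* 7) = -35000/201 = -174.13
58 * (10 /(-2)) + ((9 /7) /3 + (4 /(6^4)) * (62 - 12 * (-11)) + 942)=740533 /1134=653.03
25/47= 0.53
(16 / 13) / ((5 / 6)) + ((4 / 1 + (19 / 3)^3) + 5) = 464222 / 1755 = 264.51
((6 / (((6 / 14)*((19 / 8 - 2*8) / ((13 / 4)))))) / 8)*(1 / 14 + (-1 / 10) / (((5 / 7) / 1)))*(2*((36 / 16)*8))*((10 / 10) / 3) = 936 / 2725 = 0.34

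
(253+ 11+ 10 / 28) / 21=3701 / 294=12.59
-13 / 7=-1.86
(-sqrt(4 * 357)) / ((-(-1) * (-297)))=2 * sqrt(357) / 297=0.13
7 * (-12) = -84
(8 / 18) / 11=4 / 99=0.04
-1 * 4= -4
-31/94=-0.33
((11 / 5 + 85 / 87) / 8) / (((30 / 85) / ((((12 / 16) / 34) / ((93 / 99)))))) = 7601 / 287680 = 0.03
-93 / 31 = -3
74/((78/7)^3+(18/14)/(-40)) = 1015280/18981639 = 0.05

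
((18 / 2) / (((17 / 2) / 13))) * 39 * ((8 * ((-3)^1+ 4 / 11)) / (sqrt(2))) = -1058616 * sqrt(2) / 187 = -8005.93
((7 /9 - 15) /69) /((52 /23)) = -32 /351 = -0.09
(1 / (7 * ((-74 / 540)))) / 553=-270 / 143227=-0.00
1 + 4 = 5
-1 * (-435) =435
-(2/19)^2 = -4/361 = -0.01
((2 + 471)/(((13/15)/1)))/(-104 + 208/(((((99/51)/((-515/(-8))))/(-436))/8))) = -234135/10321699336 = -0.00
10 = 10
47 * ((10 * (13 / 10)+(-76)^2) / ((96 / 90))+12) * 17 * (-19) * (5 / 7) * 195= -1288127964825 / 112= -11501142543.08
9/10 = 0.90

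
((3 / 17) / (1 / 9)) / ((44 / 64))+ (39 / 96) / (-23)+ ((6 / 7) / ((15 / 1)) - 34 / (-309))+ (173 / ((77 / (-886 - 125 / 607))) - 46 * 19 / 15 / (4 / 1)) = -164537447052397 / 82137588960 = -2003.19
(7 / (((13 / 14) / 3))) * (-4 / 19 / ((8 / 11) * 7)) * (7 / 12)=-539 / 988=-0.55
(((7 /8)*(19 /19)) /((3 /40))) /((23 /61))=2135 /69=30.94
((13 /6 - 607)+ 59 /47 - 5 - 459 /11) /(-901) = 2017247 /2794902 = 0.72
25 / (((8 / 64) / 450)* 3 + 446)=30000 / 535201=0.06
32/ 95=0.34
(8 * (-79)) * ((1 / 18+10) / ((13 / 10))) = -571960 / 117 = -4888.55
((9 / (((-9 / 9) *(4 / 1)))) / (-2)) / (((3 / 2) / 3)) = 9 / 4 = 2.25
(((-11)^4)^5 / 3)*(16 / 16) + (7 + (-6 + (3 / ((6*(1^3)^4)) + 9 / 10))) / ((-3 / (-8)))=3363749974662800046101 / 15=224249998310853336406.73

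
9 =9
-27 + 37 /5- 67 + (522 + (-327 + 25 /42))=22889 /210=109.00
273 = 273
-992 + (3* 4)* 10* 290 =33808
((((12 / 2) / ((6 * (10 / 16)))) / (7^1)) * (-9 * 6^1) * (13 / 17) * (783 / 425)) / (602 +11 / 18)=-79151904 / 2742935125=-0.03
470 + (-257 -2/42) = 4472/21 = 212.95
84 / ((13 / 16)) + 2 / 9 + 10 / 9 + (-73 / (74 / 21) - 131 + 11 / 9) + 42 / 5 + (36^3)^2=94232905707431 / 43290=2176782298.62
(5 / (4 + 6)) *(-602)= -301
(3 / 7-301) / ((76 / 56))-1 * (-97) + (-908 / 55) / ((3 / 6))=-164579 / 1045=-157.49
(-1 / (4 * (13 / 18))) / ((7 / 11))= -99 / 182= -0.54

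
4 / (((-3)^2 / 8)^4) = 16384 / 6561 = 2.50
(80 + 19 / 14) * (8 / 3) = 4556 / 21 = 216.95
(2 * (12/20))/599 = 6/2995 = 0.00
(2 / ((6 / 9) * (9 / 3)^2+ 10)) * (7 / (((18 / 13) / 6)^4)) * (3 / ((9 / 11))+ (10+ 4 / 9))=25390729 / 5832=4353.69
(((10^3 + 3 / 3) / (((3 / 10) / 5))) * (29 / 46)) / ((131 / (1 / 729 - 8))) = -4231702475 / 6589431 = -642.20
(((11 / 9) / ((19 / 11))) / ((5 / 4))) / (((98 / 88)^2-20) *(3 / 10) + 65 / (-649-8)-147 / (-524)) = -17921521024 / 172425193021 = -0.10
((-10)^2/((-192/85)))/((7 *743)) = -2125/249648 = -0.01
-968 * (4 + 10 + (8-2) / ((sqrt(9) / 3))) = -19360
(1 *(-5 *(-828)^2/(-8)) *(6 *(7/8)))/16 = 4499145/32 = 140598.28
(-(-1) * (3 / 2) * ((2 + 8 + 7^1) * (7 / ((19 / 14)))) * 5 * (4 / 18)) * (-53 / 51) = -25970 / 171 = -151.87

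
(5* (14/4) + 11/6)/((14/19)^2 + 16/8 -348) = -10469/187065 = -0.06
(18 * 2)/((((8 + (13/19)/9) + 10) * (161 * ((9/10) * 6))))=1140/497651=0.00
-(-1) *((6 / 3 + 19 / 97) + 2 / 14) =1588 / 679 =2.34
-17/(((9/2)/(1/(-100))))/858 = 17/386100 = 0.00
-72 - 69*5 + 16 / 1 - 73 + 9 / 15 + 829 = 355.60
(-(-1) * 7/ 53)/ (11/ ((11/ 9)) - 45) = -7/ 1908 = -0.00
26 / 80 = 13 / 40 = 0.32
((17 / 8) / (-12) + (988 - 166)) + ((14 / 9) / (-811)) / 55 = 10557333977 / 12846240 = 821.82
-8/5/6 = -4/15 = -0.27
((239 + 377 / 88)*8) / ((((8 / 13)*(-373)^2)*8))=278317 / 97946816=0.00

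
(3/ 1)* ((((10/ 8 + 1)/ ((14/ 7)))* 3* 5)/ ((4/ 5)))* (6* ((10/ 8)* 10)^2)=3796875/ 64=59326.17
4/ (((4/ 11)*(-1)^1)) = -11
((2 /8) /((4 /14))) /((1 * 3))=7 /24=0.29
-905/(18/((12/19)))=-1810/57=-31.75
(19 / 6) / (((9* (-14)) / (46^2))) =-53.18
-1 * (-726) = 726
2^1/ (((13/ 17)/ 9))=306/ 13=23.54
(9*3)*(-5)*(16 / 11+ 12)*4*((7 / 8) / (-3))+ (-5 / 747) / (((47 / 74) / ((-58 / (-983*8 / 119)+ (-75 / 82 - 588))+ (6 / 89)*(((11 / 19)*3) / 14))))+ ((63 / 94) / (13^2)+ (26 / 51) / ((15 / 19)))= 625178173134947478229 / 294071737775480665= 2125.94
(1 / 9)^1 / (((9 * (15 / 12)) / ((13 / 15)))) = 52 / 6075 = 0.01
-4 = -4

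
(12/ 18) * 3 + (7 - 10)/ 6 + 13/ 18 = 20/ 9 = 2.22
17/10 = 1.70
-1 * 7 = -7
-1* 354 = -354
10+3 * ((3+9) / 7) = 106 / 7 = 15.14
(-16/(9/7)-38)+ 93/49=-21409/441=-48.55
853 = 853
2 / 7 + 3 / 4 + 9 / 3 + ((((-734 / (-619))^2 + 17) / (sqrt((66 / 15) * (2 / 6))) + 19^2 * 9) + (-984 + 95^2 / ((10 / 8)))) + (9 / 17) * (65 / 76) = 7052493 * sqrt(330) / 8429542 + 42911467 / 4522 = 9504.69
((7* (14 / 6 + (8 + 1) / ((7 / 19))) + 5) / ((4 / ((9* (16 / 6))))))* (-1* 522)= -602388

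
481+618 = 1099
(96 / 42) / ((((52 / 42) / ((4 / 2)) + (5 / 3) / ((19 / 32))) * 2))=456 / 1367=0.33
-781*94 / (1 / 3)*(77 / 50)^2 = -652907409 / 1250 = -522325.93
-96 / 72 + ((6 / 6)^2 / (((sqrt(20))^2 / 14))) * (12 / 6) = 1 / 15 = 0.07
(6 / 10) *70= 42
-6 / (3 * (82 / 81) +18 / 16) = -1296 / 899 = -1.44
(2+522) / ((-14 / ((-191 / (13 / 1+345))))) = 25021 / 1253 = 19.97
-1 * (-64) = 64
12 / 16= 3 / 4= 0.75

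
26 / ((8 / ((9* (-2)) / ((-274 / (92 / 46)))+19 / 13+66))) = 120383 / 548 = 219.68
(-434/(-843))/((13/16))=6944/10959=0.63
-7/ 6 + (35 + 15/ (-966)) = 16334/ 483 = 33.82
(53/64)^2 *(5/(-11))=-14045/45056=-0.31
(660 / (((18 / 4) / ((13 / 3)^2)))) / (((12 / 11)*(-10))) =-20449 / 81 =-252.46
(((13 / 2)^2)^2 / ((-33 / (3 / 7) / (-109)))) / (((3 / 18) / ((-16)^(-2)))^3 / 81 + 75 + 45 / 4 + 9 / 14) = 6808456863 / 2817813988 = 2.42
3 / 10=0.30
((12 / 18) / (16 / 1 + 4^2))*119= 119 / 48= 2.48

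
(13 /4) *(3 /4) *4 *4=39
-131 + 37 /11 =-1404 /11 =-127.64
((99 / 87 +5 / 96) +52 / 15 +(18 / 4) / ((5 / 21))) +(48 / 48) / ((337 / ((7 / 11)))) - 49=-25.44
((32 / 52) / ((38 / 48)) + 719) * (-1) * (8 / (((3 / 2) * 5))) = -568912 / 741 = -767.76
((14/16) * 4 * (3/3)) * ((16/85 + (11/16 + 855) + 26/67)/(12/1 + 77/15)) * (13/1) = 2273.93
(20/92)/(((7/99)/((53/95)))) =5247/3059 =1.72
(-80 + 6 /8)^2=100489 /16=6280.56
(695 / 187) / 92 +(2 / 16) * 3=14293 / 34408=0.42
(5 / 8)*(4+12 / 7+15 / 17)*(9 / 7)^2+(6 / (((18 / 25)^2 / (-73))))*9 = -1063203725 / 139944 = -7597.35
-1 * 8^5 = -32768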